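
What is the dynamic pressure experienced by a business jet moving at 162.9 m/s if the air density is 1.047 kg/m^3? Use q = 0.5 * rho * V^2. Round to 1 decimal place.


Step 1: V^2 = 162.9^2 = 26536.41
Step 2: q = 0.5 * 1.047 * 26536.41
Step 3: q = 13891.8 Pa

13891.8


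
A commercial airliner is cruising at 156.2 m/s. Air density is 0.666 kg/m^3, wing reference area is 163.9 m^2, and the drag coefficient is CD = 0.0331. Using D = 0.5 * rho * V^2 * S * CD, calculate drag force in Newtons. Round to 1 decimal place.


Step 1: Dynamic pressure q = 0.5 * 0.666 * 156.2^2 = 8124.6805 Pa
Step 2: Drag D = q * S * CD = 8124.6805 * 163.9 * 0.0331
Step 3: D = 44077.1 N

44077.1


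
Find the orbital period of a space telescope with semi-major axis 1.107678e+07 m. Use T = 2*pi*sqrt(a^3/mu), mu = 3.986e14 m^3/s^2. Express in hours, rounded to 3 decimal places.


Step 1: a^3 / mu = 1.359066e+21 / 3.986e14 = 3.409599e+06
Step 2: sqrt(3.409599e+06) = 1846.5099 s
Step 3: T = 2*pi * 1846.5099 = 11601.96 s
Step 4: T in hours = 11601.96 / 3600 = 3.223 hours

3.223


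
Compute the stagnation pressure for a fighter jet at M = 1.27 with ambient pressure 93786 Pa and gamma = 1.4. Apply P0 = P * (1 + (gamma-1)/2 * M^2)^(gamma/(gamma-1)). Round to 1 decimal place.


Step 1: (gamma-1)/2 * M^2 = 0.2 * 1.6129 = 0.32258
Step 2: 1 + 0.32258 = 1.32258
Step 3: Exponent gamma/(gamma-1) = 3.5
Step 4: P0 = 93786 * 1.32258^3.5 = 249525.4 Pa

249525.4


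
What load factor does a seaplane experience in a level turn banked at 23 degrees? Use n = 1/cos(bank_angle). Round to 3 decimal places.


Step 1: Convert 23 degrees to radians = 0.401426
Step 2: cos(23 deg) = 0.920505
Step 3: n = 1 / 0.920505 = 1.086

1.086


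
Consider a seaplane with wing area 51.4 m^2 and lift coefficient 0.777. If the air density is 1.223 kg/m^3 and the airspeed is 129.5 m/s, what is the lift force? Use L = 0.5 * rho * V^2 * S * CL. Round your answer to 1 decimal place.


Step 1: Calculate dynamic pressure q = 0.5 * 1.223 * 129.5^2 = 0.5 * 1.223 * 16770.25 = 10255.0079 Pa
Step 2: Multiply by wing area and lift coefficient: L = 10255.0079 * 51.4 * 0.777
Step 3: L = 527107.4048 * 0.777 = 409562.5 N

409562.5


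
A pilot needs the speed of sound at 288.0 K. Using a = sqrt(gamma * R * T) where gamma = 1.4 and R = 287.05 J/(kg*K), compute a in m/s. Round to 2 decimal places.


Step 1: gamma * R * T = 1.4 * 287.05 * 288.0 = 115738.56
Step 2: a = sqrt(115738.56) = 340.20 m/s

340.20


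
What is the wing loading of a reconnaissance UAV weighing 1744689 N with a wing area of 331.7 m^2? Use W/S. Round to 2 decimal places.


Step 1: Wing loading = W / S = 1744689 / 331.7
Step 2: Wing loading = 5259.84 N/m^2

5259.84


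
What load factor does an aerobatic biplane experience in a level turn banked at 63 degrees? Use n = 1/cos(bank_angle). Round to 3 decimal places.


Step 1: Convert 63 degrees to radians = 1.099557
Step 2: cos(63 deg) = 0.45399
Step 3: n = 1 / 0.45399 = 2.203

2.203


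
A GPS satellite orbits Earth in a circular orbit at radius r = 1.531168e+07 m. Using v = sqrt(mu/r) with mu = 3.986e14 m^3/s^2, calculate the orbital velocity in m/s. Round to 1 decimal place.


Step 1: mu / r = 3.986e14 / 1.531168e+07 = 26032414.4705
Step 2: v = sqrt(26032414.4705) = 5102.2 m/s

5102.2


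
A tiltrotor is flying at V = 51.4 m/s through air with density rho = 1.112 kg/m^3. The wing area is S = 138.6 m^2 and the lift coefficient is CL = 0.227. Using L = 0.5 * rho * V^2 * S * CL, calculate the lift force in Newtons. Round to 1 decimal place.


Step 1: Calculate dynamic pressure q = 0.5 * 1.112 * 51.4^2 = 0.5 * 1.112 * 2641.96 = 1468.9298 Pa
Step 2: Multiply by wing area and lift coefficient: L = 1468.9298 * 138.6 * 0.227
Step 3: L = 203593.6647 * 0.227 = 46215.8 N

46215.8


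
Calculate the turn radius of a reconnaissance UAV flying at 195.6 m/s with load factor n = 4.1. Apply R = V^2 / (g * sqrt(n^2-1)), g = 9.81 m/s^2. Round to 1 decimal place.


Step 1: V^2 = 195.6^2 = 38259.36
Step 2: n^2 - 1 = 4.1^2 - 1 = 15.81
Step 3: sqrt(15.81) = 3.976179
Step 4: R = 38259.36 / (9.81 * 3.976179) = 980.9 m

980.9


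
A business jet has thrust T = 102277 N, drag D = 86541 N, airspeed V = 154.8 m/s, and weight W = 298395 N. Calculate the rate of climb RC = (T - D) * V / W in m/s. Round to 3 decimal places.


Step 1: Excess thrust = T - D = 102277 - 86541 = 15736 N
Step 2: Excess power = 15736 * 154.8 = 2435932.8 W
Step 3: RC = 2435932.8 / 298395 = 8.163 m/s

8.163


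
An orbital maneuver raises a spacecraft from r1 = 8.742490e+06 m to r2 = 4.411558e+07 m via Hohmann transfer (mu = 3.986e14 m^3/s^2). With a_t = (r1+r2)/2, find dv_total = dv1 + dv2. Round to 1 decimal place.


Step 1: Transfer semi-major axis a_t = (8.742490e+06 + 4.411558e+07) / 2 = 2.642904e+07 m
Step 2: v1 (circular at r1) = sqrt(mu/r1) = 6752.29 m/s
Step 3: v_t1 = sqrt(mu*(2/r1 - 1/a_t)) = 8723.81 m/s
Step 4: dv1 = |8723.81 - 6752.29| = 1971.52 m/s
Step 5: v2 (circular at r2) = 3005.89 m/s, v_t2 = 1728.82 m/s
Step 6: dv2 = |3005.89 - 1728.82| = 1277.07 m/s
Step 7: Total delta-v = 1971.52 + 1277.07 = 3248.6 m/s

3248.6


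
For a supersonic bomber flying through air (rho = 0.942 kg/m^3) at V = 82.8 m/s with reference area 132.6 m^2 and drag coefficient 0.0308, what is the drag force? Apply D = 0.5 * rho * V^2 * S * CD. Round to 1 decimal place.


Step 1: Dynamic pressure q = 0.5 * 0.942 * 82.8^2 = 3229.1006 Pa
Step 2: Drag D = q * S * CD = 3229.1006 * 132.6 * 0.0308
Step 3: D = 13187.9 N

13187.9


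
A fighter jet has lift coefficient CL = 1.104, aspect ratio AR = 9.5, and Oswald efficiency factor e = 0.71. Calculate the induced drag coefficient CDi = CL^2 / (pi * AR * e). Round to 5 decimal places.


Step 1: CL^2 = 1.104^2 = 1.218816
Step 2: pi * AR * e = 3.14159 * 9.5 * 0.71 = 21.190042
Step 3: CDi = 1.218816 / 21.190042 = 0.05752

0.05752


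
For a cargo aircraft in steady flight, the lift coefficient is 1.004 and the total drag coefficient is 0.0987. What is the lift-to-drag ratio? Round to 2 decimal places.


Step 1: L/D = CL / CD = 1.004 / 0.0987
Step 2: L/D = 10.17

10.17


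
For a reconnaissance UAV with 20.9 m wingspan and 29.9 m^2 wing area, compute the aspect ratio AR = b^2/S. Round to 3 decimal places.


Step 1: b^2 = 20.9^2 = 436.81
Step 2: AR = 436.81 / 29.9 = 14.609

14.609


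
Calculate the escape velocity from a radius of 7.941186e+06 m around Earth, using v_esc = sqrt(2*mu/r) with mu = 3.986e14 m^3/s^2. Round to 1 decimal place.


Step 1: 2*mu/r = 2 * 3.986e14 / 7.941186e+06 = 100388027.6825
Step 2: v_esc = sqrt(100388027.6825) = 10019.4 m/s

10019.4


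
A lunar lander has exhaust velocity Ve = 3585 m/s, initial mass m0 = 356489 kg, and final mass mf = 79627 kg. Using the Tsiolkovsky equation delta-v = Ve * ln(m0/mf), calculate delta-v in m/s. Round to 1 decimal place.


Step 1: Mass ratio m0/mf = 356489 / 79627 = 4.476986
Step 2: ln(4.476986) = 1.49895
Step 3: delta-v = 3585 * 1.49895 = 5373.7 m/s

5373.7


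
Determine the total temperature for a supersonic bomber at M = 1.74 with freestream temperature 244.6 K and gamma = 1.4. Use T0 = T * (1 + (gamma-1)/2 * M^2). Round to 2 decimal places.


Step 1: (gamma-1)/2 = 0.2
Step 2: M^2 = 3.0276
Step 3: 1 + 0.2 * 3.0276 = 1.60552
Step 4: T0 = 244.6 * 1.60552 = 392.71 K

392.71


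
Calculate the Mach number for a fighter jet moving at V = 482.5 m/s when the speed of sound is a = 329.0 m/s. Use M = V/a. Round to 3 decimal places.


Step 1: M = V / a = 482.5 / 329.0
Step 2: M = 1.467

1.467


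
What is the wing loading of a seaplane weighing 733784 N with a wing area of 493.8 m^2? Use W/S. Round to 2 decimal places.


Step 1: Wing loading = W / S = 733784 / 493.8
Step 2: Wing loading = 1485.99 N/m^2

1485.99


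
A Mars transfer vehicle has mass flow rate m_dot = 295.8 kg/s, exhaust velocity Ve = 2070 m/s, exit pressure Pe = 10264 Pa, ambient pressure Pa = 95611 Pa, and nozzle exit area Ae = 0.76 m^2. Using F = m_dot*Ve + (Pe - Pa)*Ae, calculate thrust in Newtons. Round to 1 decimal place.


Step 1: Momentum thrust = m_dot * Ve = 295.8 * 2070 = 612306.0 N
Step 2: Pressure thrust = (Pe - Pa) * Ae = (10264 - 95611) * 0.76 = -64863.72 N
Step 3: Total thrust F = 612306.0 + -64863.72 = 547442.3 N

547442.3


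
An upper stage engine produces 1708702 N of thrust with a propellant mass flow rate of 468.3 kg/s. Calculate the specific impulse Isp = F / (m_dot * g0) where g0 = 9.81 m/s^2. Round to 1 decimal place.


Step 1: m_dot * g0 = 468.3 * 9.81 = 4594.02
Step 2: Isp = 1708702 / 4594.02 = 371.9 s

371.9


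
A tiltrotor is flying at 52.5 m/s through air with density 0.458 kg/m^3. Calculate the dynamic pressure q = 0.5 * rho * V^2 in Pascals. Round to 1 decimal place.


Step 1: V^2 = 52.5^2 = 2756.25
Step 2: q = 0.5 * 0.458 * 2756.25
Step 3: q = 631.2 Pa

631.2


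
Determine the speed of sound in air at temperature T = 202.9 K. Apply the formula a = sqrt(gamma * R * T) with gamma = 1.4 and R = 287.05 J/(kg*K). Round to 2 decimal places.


Step 1: gamma * R * T = 1.4 * 287.05 * 202.9 = 81539.423
Step 2: a = sqrt(81539.423) = 285.55 m/s

285.55


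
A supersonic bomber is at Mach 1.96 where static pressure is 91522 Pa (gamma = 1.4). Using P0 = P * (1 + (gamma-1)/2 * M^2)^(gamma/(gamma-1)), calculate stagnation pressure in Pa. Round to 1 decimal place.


Step 1: (gamma-1)/2 * M^2 = 0.2 * 3.8416 = 0.76832
Step 2: 1 + 0.76832 = 1.76832
Step 3: Exponent gamma/(gamma-1) = 3.5
Step 4: P0 = 91522 * 1.76832^3.5 = 672958.8 Pa

672958.8


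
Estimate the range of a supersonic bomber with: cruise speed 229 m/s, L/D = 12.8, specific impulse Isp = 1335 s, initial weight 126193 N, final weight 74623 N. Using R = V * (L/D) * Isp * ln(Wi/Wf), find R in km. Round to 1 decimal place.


Step 1: Coefficient = V * (L/D) * Isp = 229 * 12.8 * 1335 = 3913152.0 m
Step 2: Wi/Wf = 126193 / 74623 = 1.691074
Step 3: ln(1.691074) = 0.525364
Step 4: R = 3913152.0 * 0.525364 = 2055828.1 m = 2055.8 km

2055.8


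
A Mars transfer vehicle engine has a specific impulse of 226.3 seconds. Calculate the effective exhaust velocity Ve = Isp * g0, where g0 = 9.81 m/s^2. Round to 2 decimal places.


Step 1: Ve = Isp * g0 = 226.3 * 9.81
Step 2: Ve = 2220.00 m/s

2220.00


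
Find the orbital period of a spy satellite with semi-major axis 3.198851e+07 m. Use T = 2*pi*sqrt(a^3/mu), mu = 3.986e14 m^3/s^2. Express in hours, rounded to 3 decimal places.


Step 1: a^3 / mu = 3.273272e+22 / 3.986e14 = 8.211921e+07
Step 2: sqrt(8.211921e+07) = 9061.9648 s
Step 3: T = 2*pi * 9061.9648 = 56938.0 s
Step 4: T in hours = 56938.0 / 3600 = 15.816 hours

15.816


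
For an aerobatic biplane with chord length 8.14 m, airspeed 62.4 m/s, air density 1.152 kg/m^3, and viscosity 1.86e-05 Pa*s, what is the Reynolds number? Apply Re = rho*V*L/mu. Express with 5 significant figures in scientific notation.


Step 1: Numerator = rho * V * L = 1.152 * 62.4 * 8.14 = 585.142272
Step 2: Re = 585.142272 / 1.86e-05
Step 3: Re = 3.1459e+07

3.1459e+07


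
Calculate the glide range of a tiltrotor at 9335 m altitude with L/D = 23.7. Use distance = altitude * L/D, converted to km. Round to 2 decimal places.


Step 1: Glide distance = altitude * L/D = 9335 * 23.7 = 221239.5 m
Step 2: Convert to km: 221239.5 / 1000 = 221.24 km

221.24


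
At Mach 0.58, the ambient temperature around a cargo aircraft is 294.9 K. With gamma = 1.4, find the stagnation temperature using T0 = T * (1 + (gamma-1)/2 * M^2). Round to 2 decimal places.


Step 1: (gamma-1)/2 = 0.2
Step 2: M^2 = 0.3364
Step 3: 1 + 0.2 * 0.3364 = 1.06728
Step 4: T0 = 294.9 * 1.06728 = 314.74 K

314.74


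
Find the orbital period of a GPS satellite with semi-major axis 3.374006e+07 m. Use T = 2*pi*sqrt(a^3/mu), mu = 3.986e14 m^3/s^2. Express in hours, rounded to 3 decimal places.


Step 1: a^3 / mu = 3.840940e+22 / 3.986e14 = 9.636077e+07
Step 2: sqrt(9.636077e+07) = 9816.3521 s
Step 3: T = 2*pi * 9816.3521 = 61677.96 s
Step 4: T in hours = 61677.96 / 3600 = 17.133 hours

17.133


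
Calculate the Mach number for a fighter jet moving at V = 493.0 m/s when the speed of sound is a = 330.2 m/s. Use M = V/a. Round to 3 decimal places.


Step 1: M = V / a = 493.0 / 330.2
Step 2: M = 1.493

1.493


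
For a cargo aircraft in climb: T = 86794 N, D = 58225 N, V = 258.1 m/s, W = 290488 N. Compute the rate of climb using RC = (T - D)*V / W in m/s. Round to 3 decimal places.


Step 1: Excess thrust = T - D = 86794 - 58225 = 28569 N
Step 2: Excess power = 28569 * 258.1 = 7373658.9 W
Step 3: RC = 7373658.9 / 290488 = 25.384 m/s

25.384


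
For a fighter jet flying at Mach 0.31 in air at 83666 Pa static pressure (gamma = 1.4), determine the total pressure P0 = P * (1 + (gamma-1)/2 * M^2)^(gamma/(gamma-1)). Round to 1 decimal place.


Step 1: (gamma-1)/2 * M^2 = 0.2 * 0.0961 = 0.01922
Step 2: 1 + 0.01922 = 1.01922
Step 3: Exponent gamma/(gamma-1) = 3.5
Step 4: P0 = 83666 * 1.01922^3.5 = 89430.7 Pa

89430.7


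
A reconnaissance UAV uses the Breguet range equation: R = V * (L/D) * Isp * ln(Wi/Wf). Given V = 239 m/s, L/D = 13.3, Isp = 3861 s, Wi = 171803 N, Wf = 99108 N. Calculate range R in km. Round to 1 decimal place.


Step 1: Coefficient = V * (L/D) * Isp = 239 * 13.3 * 3861 = 12272960.7 m
Step 2: Wi/Wf = 171803 / 99108 = 1.733493
Step 3: ln(1.733493) = 0.550138
Step 4: R = 12272960.7 * 0.550138 = 6751825.8 m = 6751.8 km

6751.8


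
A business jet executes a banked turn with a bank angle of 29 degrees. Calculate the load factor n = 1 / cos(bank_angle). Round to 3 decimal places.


Step 1: Convert 29 degrees to radians = 0.506145
Step 2: cos(29 deg) = 0.87462
Step 3: n = 1 / 0.87462 = 1.143

1.143


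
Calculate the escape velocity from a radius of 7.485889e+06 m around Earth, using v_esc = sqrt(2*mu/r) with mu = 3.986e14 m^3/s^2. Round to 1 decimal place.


Step 1: 2*mu/r = 2 * 3.986e14 / 7.485889e+06 = 106493697.6757
Step 2: v_esc = sqrt(106493697.6757) = 10319.6 m/s

10319.6


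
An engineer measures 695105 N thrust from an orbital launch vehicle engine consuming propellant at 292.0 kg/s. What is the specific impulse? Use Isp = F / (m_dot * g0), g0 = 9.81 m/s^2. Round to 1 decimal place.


Step 1: m_dot * g0 = 292.0 * 9.81 = 2864.52
Step 2: Isp = 695105 / 2864.52 = 242.7 s

242.7


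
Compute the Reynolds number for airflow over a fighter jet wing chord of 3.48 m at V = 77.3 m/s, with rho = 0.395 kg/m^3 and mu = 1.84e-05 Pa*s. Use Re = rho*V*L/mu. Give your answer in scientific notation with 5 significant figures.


Step 1: Numerator = rho * V * L = 0.395 * 77.3 * 3.48 = 106.25658
Step 2: Re = 106.25658 / 1.84e-05
Step 3: Re = 5.7748e+06

5.7748e+06


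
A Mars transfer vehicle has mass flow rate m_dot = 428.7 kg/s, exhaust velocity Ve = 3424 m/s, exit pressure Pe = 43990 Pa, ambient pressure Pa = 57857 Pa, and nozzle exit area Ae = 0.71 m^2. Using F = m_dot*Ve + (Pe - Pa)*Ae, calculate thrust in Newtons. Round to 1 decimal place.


Step 1: Momentum thrust = m_dot * Ve = 428.7 * 3424 = 1467868.8 N
Step 2: Pressure thrust = (Pe - Pa) * Ae = (43990 - 57857) * 0.71 = -9845.57 N
Step 3: Total thrust F = 1467868.8 + -9845.57 = 1458023.2 N

1458023.2


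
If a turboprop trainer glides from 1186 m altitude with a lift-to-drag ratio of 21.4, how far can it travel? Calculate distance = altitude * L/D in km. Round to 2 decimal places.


Step 1: Glide distance = altitude * L/D = 1186 * 21.4 = 25380.4 m
Step 2: Convert to km: 25380.4 / 1000 = 25.38 km

25.38


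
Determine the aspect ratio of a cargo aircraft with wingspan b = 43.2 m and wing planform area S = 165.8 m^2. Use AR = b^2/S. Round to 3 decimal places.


Step 1: b^2 = 43.2^2 = 1866.24
Step 2: AR = 1866.24 / 165.8 = 11.256

11.256


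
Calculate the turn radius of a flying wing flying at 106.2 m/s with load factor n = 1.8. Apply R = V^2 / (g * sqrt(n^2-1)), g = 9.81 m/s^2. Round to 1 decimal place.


Step 1: V^2 = 106.2^2 = 11278.44
Step 2: n^2 - 1 = 1.8^2 - 1 = 2.24
Step 3: sqrt(2.24) = 1.496663
Step 4: R = 11278.44 / (9.81 * 1.496663) = 768.2 m

768.2


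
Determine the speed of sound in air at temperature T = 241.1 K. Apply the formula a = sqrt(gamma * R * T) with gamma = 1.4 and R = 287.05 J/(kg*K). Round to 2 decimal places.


Step 1: gamma * R * T = 1.4 * 287.05 * 241.1 = 96890.857
Step 2: a = sqrt(96890.857) = 311.27 m/s

311.27


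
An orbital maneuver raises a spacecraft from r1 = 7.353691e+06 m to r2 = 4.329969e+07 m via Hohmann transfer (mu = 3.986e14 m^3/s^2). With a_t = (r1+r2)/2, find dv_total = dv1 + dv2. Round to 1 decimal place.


Step 1: Transfer semi-major axis a_t = (7.353691e+06 + 4.329969e+07) / 2 = 2.532669e+07 m
Step 2: v1 (circular at r1) = sqrt(mu/r1) = 7362.34 m/s
Step 3: v_t1 = sqrt(mu*(2/r1 - 1/a_t)) = 9626.52 m/s
Step 4: dv1 = |9626.52 - 7362.34| = 2264.17 m/s
Step 5: v2 (circular at r2) = 3034.07 m/s, v_t2 = 1634.89 m/s
Step 6: dv2 = |3034.07 - 1634.89| = 1399.18 m/s
Step 7: Total delta-v = 2264.17 + 1399.18 = 3663.4 m/s

3663.4


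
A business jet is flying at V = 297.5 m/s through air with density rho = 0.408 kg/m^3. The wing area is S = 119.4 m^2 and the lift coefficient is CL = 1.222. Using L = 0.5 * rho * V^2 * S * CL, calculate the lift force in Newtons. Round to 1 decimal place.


Step 1: Calculate dynamic pressure q = 0.5 * 0.408 * 297.5^2 = 0.5 * 0.408 * 88506.25 = 18055.275 Pa
Step 2: Multiply by wing area and lift coefficient: L = 18055.275 * 119.4 * 1.222
Step 3: L = 2155799.835 * 1.222 = 2634387.4 N

2634387.4


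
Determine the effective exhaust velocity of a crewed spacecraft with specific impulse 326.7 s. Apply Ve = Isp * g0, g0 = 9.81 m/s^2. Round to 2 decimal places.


Step 1: Ve = Isp * g0 = 326.7 * 9.81
Step 2: Ve = 3204.93 m/s

3204.93


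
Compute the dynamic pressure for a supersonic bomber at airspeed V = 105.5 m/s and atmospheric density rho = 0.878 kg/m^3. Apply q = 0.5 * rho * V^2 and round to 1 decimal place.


Step 1: V^2 = 105.5^2 = 11130.25
Step 2: q = 0.5 * 0.878 * 11130.25
Step 3: q = 4886.2 Pa

4886.2


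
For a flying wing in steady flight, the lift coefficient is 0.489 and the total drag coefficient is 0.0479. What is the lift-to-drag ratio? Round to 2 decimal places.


Step 1: L/D = CL / CD = 0.489 / 0.0479
Step 2: L/D = 10.21

10.21


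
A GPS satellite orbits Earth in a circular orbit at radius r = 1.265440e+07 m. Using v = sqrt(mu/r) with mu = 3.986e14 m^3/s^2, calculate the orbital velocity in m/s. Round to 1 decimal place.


Step 1: mu / r = 3.986e14 / 1.265440e+07 = 31498925.275
Step 2: v = sqrt(31498925.275) = 5612.4 m/s

5612.4


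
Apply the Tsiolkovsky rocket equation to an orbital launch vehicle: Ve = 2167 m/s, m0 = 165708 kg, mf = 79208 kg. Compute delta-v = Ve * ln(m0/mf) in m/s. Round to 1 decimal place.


Step 1: Mass ratio m0/mf = 165708 / 79208 = 2.092061
Step 2: ln(2.092061) = 0.73815
Step 3: delta-v = 2167 * 0.73815 = 1599.6 m/s

1599.6


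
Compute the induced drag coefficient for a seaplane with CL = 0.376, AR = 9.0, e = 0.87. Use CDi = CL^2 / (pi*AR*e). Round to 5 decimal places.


Step 1: CL^2 = 0.376^2 = 0.141376
Step 2: pi * AR * e = 3.14159 * 9.0 * 0.87 = 24.59867
Step 3: CDi = 0.141376 / 24.59867 = 0.00575

0.00575


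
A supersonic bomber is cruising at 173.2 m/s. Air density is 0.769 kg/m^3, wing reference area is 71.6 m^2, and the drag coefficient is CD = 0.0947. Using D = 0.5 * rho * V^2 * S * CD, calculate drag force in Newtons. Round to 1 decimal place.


Step 1: Dynamic pressure q = 0.5 * 0.769 * 173.2^2 = 11534.3233 Pa
Step 2: Drag D = q * S * CD = 11534.3233 * 71.6 * 0.0947
Step 3: D = 78208.7 N

78208.7


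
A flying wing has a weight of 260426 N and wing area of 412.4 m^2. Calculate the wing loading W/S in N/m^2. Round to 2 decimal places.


Step 1: Wing loading = W / S = 260426 / 412.4
Step 2: Wing loading = 631.49 N/m^2

631.49


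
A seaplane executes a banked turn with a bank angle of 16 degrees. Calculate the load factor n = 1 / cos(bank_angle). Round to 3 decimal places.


Step 1: Convert 16 degrees to radians = 0.279253
Step 2: cos(16 deg) = 0.961262
Step 3: n = 1 / 0.961262 = 1.040

1.040


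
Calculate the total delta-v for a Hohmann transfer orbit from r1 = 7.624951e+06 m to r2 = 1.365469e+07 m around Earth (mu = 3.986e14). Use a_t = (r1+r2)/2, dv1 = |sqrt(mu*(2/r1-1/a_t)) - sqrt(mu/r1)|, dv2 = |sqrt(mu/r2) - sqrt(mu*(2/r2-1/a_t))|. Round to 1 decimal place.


Step 1: Transfer semi-major axis a_t = (7.624951e+06 + 1.365469e+07) / 2 = 1.063982e+07 m
Step 2: v1 (circular at r1) = sqrt(mu/r1) = 7230.2 m/s
Step 3: v_t1 = sqrt(mu*(2/r1 - 1/a_t)) = 8190.75 m/s
Step 4: dv1 = |8190.75 - 7230.2| = 960.56 m/s
Step 5: v2 (circular at r2) = 5402.91 m/s, v_t2 = 4573.82 m/s
Step 6: dv2 = |5402.91 - 4573.82| = 829.09 m/s
Step 7: Total delta-v = 960.56 + 829.09 = 1789.6 m/s

1789.6


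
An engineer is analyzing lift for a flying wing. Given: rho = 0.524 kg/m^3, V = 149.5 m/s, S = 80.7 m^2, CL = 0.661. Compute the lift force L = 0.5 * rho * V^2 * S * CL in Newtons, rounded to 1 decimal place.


Step 1: Calculate dynamic pressure q = 0.5 * 0.524 * 149.5^2 = 0.5 * 0.524 * 22350.25 = 5855.7655 Pa
Step 2: Multiply by wing area and lift coefficient: L = 5855.7655 * 80.7 * 0.661
Step 3: L = 472560.2759 * 0.661 = 312362.3 N

312362.3


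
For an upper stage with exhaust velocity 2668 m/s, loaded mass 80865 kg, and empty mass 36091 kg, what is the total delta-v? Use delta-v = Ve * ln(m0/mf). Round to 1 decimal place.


Step 1: Mass ratio m0/mf = 80865 / 36091 = 2.240586
Step 2: ln(2.240586) = 0.806738
Step 3: delta-v = 2668 * 0.806738 = 2152.4 m/s

2152.4


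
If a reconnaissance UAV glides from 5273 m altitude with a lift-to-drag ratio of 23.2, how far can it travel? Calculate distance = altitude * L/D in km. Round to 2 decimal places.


Step 1: Glide distance = altitude * L/D = 5273 * 23.2 = 122333.6 m
Step 2: Convert to km: 122333.6 / 1000 = 122.33 km

122.33


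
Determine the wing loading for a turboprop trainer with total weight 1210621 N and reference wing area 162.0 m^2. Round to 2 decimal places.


Step 1: Wing loading = W / S = 1210621 / 162.0
Step 2: Wing loading = 7472.97 N/m^2

7472.97


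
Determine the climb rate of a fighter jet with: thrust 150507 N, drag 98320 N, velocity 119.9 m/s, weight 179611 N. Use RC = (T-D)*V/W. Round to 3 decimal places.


Step 1: Excess thrust = T - D = 150507 - 98320 = 52187 N
Step 2: Excess power = 52187 * 119.9 = 6257221.3 W
Step 3: RC = 6257221.3 / 179611 = 34.838 m/s

34.838


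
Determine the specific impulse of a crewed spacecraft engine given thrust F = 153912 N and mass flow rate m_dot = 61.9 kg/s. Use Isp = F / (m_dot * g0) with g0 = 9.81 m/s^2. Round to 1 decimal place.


Step 1: m_dot * g0 = 61.9 * 9.81 = 607.24
Step 2: Isp = 153912 / 607.24 = 253.5 s

253.5


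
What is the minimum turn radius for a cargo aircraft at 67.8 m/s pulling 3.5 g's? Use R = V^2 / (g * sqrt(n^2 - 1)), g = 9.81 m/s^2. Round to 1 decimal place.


Step 1: V^2 = 67.8^2 = 4596.84
Step 2: n^2 - 1 = 3.5^2 - 1 = 11.25
Step 3: sqrt(11.25) = 3.354102
Step 4: R = 4596.84 / (9.81 * 3.354102) = 139.7 m

139.7


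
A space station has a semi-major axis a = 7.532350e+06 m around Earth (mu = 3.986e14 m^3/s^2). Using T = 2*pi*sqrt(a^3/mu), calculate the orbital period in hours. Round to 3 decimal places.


Step 1: a^3 / mu = 4.273576e+20 / 3.986e14 = 1.072147e+06
Step 2: sqrt(1.072147e+06) = 1035.4451 s
Step 3: T = 2*pi * 1035.4451 = 6505.89 s
Step 4: T in hours = 6505.89 / 3600 = 1.807 hours

1.807


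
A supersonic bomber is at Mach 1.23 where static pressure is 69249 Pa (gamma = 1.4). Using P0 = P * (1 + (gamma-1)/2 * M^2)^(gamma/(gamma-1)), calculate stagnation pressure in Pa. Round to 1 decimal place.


Step 1: (gamma-1)/2 * M^2 = 0.2 * 1.5129 = 0.30258
Step 2: 1 + 0.30258 = 1.30258
Step 3: Exponent gamma/(gamma-1) = 3.5
Step 4: P0 = 69249 * 1.30258^3.5 = 174674.3 Pa

174674.3


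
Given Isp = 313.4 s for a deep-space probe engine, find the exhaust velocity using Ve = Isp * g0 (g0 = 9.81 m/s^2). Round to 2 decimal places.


Step 1: Ve = Isp * g0 = 313.4 * 9.81
Step 2: Ve = 3074.45 m/s

3074.45


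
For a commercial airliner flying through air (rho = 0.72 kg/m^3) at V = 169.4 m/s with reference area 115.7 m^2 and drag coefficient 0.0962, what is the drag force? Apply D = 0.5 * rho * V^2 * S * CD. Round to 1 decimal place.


Step 1: Dynamic pressure q = 0.5 * 0.72 * 169.4^2 = 10330.6896 Pa
Step 2: Drag D = q * S * CD = 10330.6896 * 115.7 * 0.0962
Step 3: D = 114984.1 N

114984.1


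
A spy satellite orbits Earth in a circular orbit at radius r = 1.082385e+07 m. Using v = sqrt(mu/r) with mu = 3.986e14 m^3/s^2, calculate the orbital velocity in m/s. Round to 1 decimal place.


Step 1: mu / r = 3.986e14 / 1.082385e+07 = 36826083.1405
Step 2: v = sqrt(36826083.1405) = 6068.4 m/s

6068.4


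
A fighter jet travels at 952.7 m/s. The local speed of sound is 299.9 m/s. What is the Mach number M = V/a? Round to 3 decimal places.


Step 1: M = V / a = 952.7 / 299.9
Step 2: M = 3.177

3.177


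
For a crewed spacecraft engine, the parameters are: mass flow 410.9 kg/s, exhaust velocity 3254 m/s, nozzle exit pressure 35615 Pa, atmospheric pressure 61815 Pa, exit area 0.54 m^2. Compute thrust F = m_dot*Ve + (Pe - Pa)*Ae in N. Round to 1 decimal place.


Step 1: Momentum thrust = m_dot * Ve = 410.9 * 3254 = 1337068.6 N
Step 2: Pressure thrust = (Pe - Pa) * Ae = (35615 - 61815) * 0.54 = -14148.00 N
Step 3: Total thrust F = 1337068.6 + -14148.00 = 1322920.6 N

1322920.6


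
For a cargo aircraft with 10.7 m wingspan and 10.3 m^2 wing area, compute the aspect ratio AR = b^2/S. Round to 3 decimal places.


Step 1: b^2 = 10.7^2 = 114.49
Step 2: AR = 114.49 / 10.3 = 11.116

11.116


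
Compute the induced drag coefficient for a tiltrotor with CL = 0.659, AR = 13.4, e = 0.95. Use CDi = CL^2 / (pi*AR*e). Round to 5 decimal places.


Step 1: CL^2 = 0.659^2 = 0.434281
Step 2: pi * AR * e = 3.14159 * 13.4 * 0.95 = 39.992474
Step 3: CDi = 0.434281 / 39.992474 = 0.01086

0.01086


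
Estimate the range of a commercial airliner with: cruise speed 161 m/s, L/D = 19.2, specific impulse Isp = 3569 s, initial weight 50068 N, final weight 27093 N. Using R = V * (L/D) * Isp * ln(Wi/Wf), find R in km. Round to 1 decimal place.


Step 1: Coefficient = V * (L/D) * Isp = 161 * 19.2 * 3569 = 11032492.8 m
Step 2: Wi/Wf = 50068 / 27093 = 1.848005
Step 3: ln(1.848005) = 0.614107
Step 4: R = 11032492.8 * 0.614107 = 6775127.6 m = 6775.1 km

6775.1


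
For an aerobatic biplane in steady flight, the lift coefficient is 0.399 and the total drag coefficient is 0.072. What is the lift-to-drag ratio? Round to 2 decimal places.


Step 1: L/D = CL / CD = 0.399 / 0.072
Step 2: L/D = 5.54

5.54


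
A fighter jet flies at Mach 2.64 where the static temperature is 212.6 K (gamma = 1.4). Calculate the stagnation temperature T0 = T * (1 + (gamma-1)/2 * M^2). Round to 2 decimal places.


Step 1: (gamma-1)/2 = 0.2
Step 2: M^2 = 6.9696
Step 3: 1 + 0.2 * 6.9696 = 2.39392
Step 4: T0 = 212.6 * 2.39392 = 508.95 K

508.95


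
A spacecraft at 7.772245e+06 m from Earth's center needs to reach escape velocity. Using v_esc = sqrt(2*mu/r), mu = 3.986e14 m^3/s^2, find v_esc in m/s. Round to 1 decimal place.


Step 1: 2*mu/r = 2 * 3.986e14 / 7.772245e+06 = 102570106.8353
Step 2: v_esc = sqrt(102570106.8353) = 10127.7 m/s

10127.7


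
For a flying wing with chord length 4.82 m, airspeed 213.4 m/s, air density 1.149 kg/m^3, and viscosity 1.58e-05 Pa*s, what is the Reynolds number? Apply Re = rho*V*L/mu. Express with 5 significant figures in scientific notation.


Step 1: Numerator = rho * V * L = 1.149 * 213.4 * 4.82 = 1181.847612
Step 2: Re = 1181.847612 / 1.58e-05
Step 3: Re = 7.4800e+07

7.4800e+07


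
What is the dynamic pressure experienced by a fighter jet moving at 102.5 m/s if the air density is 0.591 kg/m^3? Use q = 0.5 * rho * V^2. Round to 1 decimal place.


Step 1: V^2 = 102.5^2 = 10506.25
Step 2: q = 0.5 * 0.591 * 10506.25
Step 3: q = 3104.6 Pa

3104.6


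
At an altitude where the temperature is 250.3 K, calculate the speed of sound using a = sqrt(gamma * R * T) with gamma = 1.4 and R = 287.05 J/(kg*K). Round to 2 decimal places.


Step 1: gamma * R * T = 1.4 * 287.05 * 250.3 = 100588.061
Step 2: a = sqrt(100588.061) = 317.16 m/s

317.16


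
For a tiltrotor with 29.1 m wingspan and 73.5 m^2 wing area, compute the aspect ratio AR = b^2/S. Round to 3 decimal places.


Step 1: b^2 = 29.1^2 = 846.81
Step 2: AR = 846.81 / 73.5 = 11.521

11.521


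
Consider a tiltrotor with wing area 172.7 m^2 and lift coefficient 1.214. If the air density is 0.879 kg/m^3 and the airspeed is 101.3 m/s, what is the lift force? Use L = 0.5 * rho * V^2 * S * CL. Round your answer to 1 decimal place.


Step 1: Calculate dynamic pressure q = 0.5 * 0.879 * 101.3^2 = 0.5 * 0.879 * 10261.69 = 4510.0128 Pa
Step 2: Multiply by wing area and lift coefficient: L = 4510.0128 * 172.7 * 1.214
Step 3: L = 778879.2028 * 1.214 = 945559.4 N

945559.4


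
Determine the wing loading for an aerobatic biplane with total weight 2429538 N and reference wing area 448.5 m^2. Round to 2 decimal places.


Step 1: Wing loading = W / S = 2429538 / 448.5
Step 2: Wing loading = 5417.03 N/m^2

5417.03


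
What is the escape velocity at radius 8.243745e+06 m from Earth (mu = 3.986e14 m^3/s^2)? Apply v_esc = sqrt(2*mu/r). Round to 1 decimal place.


Step 1: 2*mu/r = 2 * 3.986e14 / 8.243745e+06 = 96703621.9582
Step 2: v_esc = sqrt(96703621.9582) = 9833.8 m/s

9833.8


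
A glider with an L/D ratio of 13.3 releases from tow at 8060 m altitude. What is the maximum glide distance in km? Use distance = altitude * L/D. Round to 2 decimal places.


Step 1: Glide distance = altitude * L/D = 8060 * 13.3 = 107198.0 m
Step 2: Convert to km: 107198.0 / 1000 = 107.20 km

107.20


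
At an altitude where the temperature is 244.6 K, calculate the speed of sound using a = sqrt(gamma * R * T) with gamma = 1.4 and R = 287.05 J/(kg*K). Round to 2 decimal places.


Step 1: gamma * R * T = 1.4 * 287.05 * 244.6 = 98297.402
Step 2: a = sqrt(98297.402) = 313.52 m/s

313.52


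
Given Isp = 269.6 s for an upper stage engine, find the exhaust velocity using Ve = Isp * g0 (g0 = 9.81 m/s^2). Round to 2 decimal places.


Step 1: Ve = Isp * g0 = 269.6 * 9.81
Step 2: Ve = 2644.78 m/s

2644.78


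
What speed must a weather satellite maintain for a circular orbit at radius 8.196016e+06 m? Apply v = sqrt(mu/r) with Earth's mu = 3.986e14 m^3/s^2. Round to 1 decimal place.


Step 1: mu / r = 3.986e14 / 8.196016e+06 = 48633384.8055
Step 2: v = sqrt(48633384.8055) = 6973.8 m/s

6973.8


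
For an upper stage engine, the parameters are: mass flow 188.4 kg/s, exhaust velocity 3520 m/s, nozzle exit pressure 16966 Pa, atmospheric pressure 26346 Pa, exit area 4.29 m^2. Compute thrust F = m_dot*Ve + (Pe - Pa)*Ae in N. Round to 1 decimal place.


Step 1: Momentum thrust = m_dot * Ve = 188.4 * 3520 = 663168.0 N
Step 2: Pressure thrust = (Pe - Pa) * Ae = (16966 - 26346) * 4.29 = -40240.20 N
Step 3: Total thrust F = 663168.0 + -40240.20 = 622927.8 N

622927.8


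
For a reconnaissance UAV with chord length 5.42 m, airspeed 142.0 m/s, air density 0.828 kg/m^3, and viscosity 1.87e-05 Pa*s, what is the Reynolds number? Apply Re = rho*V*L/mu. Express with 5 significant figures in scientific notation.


Step 1: Numerator = rho * V * L = 0.828 * 142.0 * 5.42 = 637.26192
Step 2: Re = 637.26192 / 1.87e-05
Step 3: Re = 3.4078e+07

3.4078e+07


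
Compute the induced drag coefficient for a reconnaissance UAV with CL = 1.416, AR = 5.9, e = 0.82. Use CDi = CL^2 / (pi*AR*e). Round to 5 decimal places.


Step 1: CL^2 = 1.416^2 = 2.005056
Step 2: pi * AR * e = 3.14159 * 5.9 * 0.82 = 15.199025
Step 3: CDi = 2.005056 / 15.199025 = 0.13192

0.13192


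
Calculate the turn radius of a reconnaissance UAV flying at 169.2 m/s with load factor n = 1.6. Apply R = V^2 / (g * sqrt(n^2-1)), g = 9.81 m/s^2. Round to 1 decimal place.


Step 1: V^2 = 169.2^2 = 28628.64
Step 2: n^2 - 1 = 1.6^2 - 1 = 1.56
Step 3: sqrt(1.56) = 1.249
Step 4: R = 28628.64 / (9.81 * 1.249) = 2336.5 m

2336.5


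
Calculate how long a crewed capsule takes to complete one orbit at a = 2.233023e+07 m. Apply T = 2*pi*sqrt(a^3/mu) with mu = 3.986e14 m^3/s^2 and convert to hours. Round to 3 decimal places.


Step 1: a^3 / mu = 1.113473e+22 / 3.986e14 = 2.793459e+07
Step 2: sqrt(2.793459e+07) = 5285.3183 s
Step 3: T = 2*pi * 5285.3183 = 33208.63 s
Step 4: T in hours = 33208.63 / 3600 = 9.225 hours

9.225


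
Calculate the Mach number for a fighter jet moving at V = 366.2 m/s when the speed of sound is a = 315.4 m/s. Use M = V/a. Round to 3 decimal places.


Step 1: M = V / a = 366.2 / 315.4
Step 2: M = 1.161

1.161


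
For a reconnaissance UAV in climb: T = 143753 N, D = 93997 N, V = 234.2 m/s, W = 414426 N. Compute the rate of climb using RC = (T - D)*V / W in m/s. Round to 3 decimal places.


Step 1: Excess thrust = T - D = 143753 - 93997 = 49756 N
Step 2: Excess power = 49756 * 234.2 = 11652855.2 W
Step 3: RC = 11652855.2 / 414426 = 28.118 m/s

28.118


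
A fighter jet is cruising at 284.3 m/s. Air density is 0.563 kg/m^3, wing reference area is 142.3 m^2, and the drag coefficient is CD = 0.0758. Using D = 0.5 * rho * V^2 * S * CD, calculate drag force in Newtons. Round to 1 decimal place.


Step 1: Dynamic pressure q = 0.5 * 0.563 * 284.3^2 = 22752.6569 Pa
Step 2: Drag D = q * S * CD = 22752.6569 * 142.3 * 0.0758
Step 3: D = 245417.9 N

245417.9


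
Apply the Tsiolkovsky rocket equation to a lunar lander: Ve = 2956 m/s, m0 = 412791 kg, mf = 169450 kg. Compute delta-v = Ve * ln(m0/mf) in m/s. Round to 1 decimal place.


Step 1: Mass ratio m0/mf = 412791 / 169450 = 2.436064
Step 2: ln(2.436064) = 0.890384
Step 3: delta-v = 2956 * 0.890384 = 2632.0 m/s

2632.0


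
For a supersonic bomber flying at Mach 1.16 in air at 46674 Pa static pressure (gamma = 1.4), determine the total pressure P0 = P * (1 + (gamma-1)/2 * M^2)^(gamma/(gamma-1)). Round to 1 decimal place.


Step 1: (gamma-1)/2 * M^2 = 0.2 * 1.3456 = 0.26912
Step 2: 1 + 0.26912 = 1.26912
Step 3: Exponent gamma/(gamma-1) = 3.5
Step 4: P0 = 46674 * 1.26912^3.5 = 107481.7 Pa

107481.7


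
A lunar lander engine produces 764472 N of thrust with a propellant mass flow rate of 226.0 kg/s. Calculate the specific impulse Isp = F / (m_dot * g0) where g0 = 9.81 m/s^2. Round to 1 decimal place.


Step 1: m_dot * g0 = 226.0 * 9.81 = 2217.06
Step 2: Isp = 764472 / 2217.06 = 344.8 s

344.8


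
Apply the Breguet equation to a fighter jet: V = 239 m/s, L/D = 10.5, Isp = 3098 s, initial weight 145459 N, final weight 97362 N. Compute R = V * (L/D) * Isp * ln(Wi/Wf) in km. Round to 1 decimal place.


Step 1: Coefficient = V * (L/D) * Isp = 239 * 10.5 * 3098 = 7774431.0 m
Step 2: Wi/Wf = 145459 / 97362 = 1.494002
Step 3: ln(1.494002) = 0.401458
Step 4: R = 7774431.0 * 0.401458 = 3121109.6 m = 3121.1 km

3121.1


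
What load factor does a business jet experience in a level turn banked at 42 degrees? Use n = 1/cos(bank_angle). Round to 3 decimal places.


Step 1: Convert 42 degrees to radians = 0.733038
Step 2: cos(42 deg) = 0.743145
Step 3: n = 1 / 0.743145 = 1.346

1.346


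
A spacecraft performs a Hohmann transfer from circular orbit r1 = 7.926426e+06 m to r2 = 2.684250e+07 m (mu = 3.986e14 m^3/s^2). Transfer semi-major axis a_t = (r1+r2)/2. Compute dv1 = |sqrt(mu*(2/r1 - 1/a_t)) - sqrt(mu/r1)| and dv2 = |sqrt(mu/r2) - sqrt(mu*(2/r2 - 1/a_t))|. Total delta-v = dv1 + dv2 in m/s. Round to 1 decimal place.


Step 1: Transfer semi-major axis a_t = (7.926426e+06 + 2.684250e+07) / 2 = 1.738446e+07 m
Step 2: v1 (circular at r1) = sqrt(mu/r1) = 7091.37 m/s
Step 3: v_t1 = sqrt(mu*(2/r1 - 1/a_t)) = 8811.72 m/s
Step 4: dv1 = |8811.72 - 7091.37| = 1720.36 m/s
Step 5: v2 (circular at r2) = 3853.52 m/s, v_t2 = 2602.05 m/s
Step 6: dv2 = |3853.52 - 2602.05| = 1251.47 m/s
Step 7: Total delta-v = 1720.36 + 1251.47 = 2971.8 m/s

2971.8


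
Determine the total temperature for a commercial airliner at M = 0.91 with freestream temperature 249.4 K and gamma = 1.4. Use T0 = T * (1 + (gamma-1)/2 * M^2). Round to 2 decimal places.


Step 1: (gamma-1)/2 = 0.2
Step 2: M^2 = 0.8281
Step 3: 1 + 0.2 * 0.8281 = 1.16562
Step 4: T0 = 249.4 * 1.16562 = 290.71 K

290.71


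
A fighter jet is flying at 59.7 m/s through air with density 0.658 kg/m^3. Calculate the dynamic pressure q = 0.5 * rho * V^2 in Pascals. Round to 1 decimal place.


Step 1: V^2 = 59.7^2 = 3564.09
Step 2: q = 0.5 * 0.658 * 3564.09
Step 3: q = 1172.6 Pa

1172.6


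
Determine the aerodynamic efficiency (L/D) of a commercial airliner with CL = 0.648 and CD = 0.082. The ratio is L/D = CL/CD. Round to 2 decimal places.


Step 1: L/D = CL / CD = 0.648 / 0.082
Step 2: L/D = 7.90

7.90


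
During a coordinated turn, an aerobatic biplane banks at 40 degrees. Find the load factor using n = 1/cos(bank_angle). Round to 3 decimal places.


Step 1: Convert 40 degrees to radians = 0.698132
Step 2: cos(40 deg) = 0.766044
Step 3: n = 1 / 0.766044 = 1.305

1.305


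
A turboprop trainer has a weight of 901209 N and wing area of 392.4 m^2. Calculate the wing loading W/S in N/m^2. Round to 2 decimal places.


Step 1: Wing loading = W / S = 901209 / 392.4
Step 2: Wing loading = 2296.66 N/m^2

2296.66


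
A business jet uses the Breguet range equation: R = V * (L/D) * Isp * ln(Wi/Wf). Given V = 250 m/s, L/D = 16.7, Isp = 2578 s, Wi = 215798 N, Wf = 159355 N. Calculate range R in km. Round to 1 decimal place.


Step 1: Coefficient = V * (L/D) * Isp = 250 * 16.7 * 2578 = 10763150.0 m
Step 2: Wi/Wf = 215798 / 159355 = 1.354197
Step 3: ln(1.354197) = 0.303208
Step 4: R = 10763150.0 * 0.303208 = 3263477.1 m = 3263.5 km

3263.5


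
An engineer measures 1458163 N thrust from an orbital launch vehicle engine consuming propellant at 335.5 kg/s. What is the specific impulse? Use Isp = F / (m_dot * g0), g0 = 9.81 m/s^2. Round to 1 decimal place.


Step 1: m_dot * g0 = 335.5 * 9.81 = 3291.26
Step 2: Isp = 1458163 / 3291.26 = 443.0 s

443.0


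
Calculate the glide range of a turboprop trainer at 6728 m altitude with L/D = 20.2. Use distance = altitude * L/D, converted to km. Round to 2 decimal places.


Step 1: Glide distance = altitude * L/D = 6728 * 20.2 = 135905.6 m
Step 2: Convert to km: 135905.6 / 1000 = 135.91 km

135.91


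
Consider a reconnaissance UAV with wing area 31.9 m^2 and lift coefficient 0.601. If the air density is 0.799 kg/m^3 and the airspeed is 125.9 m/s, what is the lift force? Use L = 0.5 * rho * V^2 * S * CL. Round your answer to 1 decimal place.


Step 1: Calculate dynamic pressure q = 0.5 * 0.799 * 125.9^2 = 0.5 * 0.799 * 15850.81 = 6332.3986 Pa
Step 2: Multiply by wing area and lift coefficient: L = 6332.3986 * 31.9 * 0.601
Step 3: L = 202003.5152 * 0.601 = 121404.1 N

121404.1


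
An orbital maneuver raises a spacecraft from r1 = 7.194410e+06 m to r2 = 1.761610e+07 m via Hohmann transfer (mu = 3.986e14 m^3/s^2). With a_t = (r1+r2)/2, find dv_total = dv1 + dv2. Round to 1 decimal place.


Step 1: Transfer semi-major axis a_t = (7.194410e+06 + 1.761610e+07) / 2 = 1.240526e+07 m
Step 2: v1 (circular at r1) = sqrt(mu/r1) = 7443.39 m/s
Step 3: v_t1 = sqrt(mu*(2/r1 - 1/a_t)) = 8869.99 m/s
Step 4: dv1 = |8869.99 - 7443.39| = 1426.59 m/s
Step 5: v2 (circular at r2) = 4756.79 m/s, v_t2 = 3622.5 m/s
Step 6: dv2 = |4756.79 - 3622.5| = 1134.29 m/s
Step 7: Total delta-v = 1426.59 + 1134.29 = 2560.9 m/s

2560.9


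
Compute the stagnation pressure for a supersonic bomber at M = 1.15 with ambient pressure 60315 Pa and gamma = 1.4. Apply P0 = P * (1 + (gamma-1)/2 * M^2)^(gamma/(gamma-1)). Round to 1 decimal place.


Step 1: (gamma-1)/2 * M^2 = 0.2 * 1.3225 = 0.2645
Step 2: 1 + 0.2645 = 1.2645
Step 3: Exponent gamma/(gamma-1) = 3.5
Step 4: P0 = 60315 * 1.2645^3.5 = 137132.8 Pa

137132.8
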